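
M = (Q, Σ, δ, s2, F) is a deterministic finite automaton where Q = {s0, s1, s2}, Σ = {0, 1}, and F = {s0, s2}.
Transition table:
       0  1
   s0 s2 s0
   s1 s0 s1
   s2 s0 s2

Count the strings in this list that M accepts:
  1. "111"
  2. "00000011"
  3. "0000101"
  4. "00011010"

4

"111": accepted
"00000011": accepted
"0000101": accepted
"00011010": accepted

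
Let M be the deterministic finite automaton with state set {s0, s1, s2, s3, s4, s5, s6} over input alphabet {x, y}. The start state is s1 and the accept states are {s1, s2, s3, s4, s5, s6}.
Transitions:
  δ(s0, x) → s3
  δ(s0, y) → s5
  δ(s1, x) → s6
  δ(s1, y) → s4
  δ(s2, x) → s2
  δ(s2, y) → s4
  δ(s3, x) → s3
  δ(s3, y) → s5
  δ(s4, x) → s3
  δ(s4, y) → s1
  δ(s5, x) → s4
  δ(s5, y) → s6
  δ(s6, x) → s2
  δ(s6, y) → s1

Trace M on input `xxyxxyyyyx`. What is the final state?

s3

s1 --x--> s6
s6 --x--> s2
s2 --y--> s4
s4 --x--> s3
s3 --x--> s3
s3 --y--> s5
s5 --y--> s6
s6 --y--> s1
s1 --y--> s4
s4 --x--> s3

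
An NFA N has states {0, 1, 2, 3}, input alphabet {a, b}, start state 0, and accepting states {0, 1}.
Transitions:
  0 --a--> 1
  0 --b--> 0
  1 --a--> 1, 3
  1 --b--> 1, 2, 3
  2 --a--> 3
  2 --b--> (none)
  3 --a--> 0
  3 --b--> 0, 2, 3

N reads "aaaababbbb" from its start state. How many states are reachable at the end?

Start: {0}
read a: {1}
read a: {1, 3}
read a: {0, 1, 3}
read a: {0, 1, 3}
read b: {0, 1, 2, 3}
read a: {0, 1, 3}
read b: {0, 1, 2, 3}
read b: {0, 1, 2, 3}
read b: {0, 1, 2, 3}
read b: {0, 1, 2, 3}
Final reachable set {0, 1, 2, 3} has 4 states.

4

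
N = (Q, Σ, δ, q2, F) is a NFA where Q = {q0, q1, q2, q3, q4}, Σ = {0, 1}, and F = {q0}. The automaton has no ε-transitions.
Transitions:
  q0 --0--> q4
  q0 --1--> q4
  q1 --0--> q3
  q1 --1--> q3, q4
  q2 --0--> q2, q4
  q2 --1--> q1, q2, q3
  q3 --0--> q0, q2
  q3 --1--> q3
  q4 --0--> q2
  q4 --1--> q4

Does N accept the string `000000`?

rejected

Start: {q2}
read 0: {q2, q4}
read 0: {q2, q4}
read 0: {q2, q4}
read 0: {q2, q4}
read 0: {q2, q4}
read 0: {q2, q4}
Reachable ∩ accepting = {} — empty.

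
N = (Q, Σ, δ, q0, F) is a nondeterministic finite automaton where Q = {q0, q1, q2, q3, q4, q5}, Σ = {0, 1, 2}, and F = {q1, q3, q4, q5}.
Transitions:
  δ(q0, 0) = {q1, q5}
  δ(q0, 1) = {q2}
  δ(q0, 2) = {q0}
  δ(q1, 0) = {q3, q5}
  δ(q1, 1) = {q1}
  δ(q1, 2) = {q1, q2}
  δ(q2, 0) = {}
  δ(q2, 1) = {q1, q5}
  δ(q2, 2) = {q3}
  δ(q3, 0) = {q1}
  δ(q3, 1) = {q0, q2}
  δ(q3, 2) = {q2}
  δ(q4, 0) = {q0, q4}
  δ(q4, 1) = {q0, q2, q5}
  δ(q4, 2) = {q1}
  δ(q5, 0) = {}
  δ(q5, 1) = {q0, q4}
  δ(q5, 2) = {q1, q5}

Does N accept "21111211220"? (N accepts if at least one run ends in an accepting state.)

Start: {q0}
read 2: {q0}
read 1: {q2}
read 1: {q1, q5}
read 1: {q0, q1, q4}
read 1: {q0, q1, q2, q5}
read 2: {q0, q1, q2, q3, q5}
read 1: {q0, q1, q2, q4, q5}
read 1: {q0, q1, q2, q4, q5}
read 2: {q0, q1, q2, q3, q5}
read 2: {q0, q1, q2, q3, q5}
read 0: {q1, q3, q5}
Reachable ∩ accepting = {q1, q3, q5} — nonempty.

accepted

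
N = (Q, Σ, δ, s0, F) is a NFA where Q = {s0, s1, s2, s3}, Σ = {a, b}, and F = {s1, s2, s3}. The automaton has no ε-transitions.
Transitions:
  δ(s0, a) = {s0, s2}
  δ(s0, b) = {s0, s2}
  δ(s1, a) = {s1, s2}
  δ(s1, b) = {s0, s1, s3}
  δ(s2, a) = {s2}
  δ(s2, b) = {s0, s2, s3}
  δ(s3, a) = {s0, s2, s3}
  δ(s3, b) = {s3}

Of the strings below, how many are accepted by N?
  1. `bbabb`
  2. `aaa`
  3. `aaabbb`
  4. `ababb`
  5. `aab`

5

`bbabb`: accepted
`aaa`: accepted
`aaabbb`: accepted
`ababb`: accepted
`aab`: accepted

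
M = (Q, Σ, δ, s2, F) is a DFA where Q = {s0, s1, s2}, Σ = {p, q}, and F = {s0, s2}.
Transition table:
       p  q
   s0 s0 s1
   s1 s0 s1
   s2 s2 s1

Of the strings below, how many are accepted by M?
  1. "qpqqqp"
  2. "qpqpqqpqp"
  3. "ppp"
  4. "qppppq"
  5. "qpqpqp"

4

"qpqqqp": accepted
"qpqpqqpqp": accepted
"ppp": accepted
"qppppq": rejected
"qpqpqp": accepted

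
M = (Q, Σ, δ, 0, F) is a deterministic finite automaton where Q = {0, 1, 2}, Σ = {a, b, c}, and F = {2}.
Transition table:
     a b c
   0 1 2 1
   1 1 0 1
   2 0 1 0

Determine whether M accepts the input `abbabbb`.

0 --a--> 1
1 --b--> 0
0 --b--> 2
2 --a--> 0
0 --b--> 2
2 --b--> 1
1 --b--> 0
End in state 0, which is not an accepting state.

rejected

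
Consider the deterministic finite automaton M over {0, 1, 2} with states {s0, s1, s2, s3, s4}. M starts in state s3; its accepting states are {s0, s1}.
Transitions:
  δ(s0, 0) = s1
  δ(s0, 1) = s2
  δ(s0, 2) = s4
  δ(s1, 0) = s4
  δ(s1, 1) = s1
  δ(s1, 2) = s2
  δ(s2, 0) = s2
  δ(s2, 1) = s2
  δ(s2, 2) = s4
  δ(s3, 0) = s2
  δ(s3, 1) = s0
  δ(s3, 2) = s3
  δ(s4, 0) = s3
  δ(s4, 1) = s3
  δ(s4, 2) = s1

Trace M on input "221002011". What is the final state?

s3 --2--> s3
s3 --2--> s3
s3 --1--> s0
s0 --0--> s1
s1 --0--> s4
s4 --2--> s1
s1 --0--> s4
s4 --1--> s3
s3 --1--> s0

s0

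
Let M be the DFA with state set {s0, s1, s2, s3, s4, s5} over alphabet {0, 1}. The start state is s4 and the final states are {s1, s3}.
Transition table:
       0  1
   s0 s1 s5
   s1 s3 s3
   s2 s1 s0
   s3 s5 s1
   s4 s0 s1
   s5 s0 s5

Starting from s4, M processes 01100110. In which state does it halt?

s3

s4 --0--> s0
s0 --1--> s5
s5 --1--> s5
s5 --0--> s0
s0 --0--> s1
s1 --1--> s3
s3 --1--> s1
s1 --0--> s3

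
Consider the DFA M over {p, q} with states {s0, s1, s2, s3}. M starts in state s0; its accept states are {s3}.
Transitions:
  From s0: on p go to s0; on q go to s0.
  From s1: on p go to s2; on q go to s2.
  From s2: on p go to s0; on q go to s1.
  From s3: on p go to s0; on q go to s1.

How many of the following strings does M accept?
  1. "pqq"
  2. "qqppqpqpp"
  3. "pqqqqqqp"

0

"pqq": rejected
"qqppqpqpp": rejected
"pqqqqqqp": rejected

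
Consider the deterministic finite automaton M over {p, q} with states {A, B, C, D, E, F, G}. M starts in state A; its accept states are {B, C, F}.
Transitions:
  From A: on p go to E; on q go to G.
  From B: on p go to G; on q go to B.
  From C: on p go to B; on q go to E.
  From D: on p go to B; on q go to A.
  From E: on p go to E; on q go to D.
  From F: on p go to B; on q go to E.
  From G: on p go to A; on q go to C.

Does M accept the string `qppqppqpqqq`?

accepted

A --q--> G
G --p--> A
A --p--> E
E --q--> D
D --p--> B
B --p--> G
G --q--> C
C --p--> B
B --q--> B
B --q--> B
B --q--> B
End in state B, which is an accepting state.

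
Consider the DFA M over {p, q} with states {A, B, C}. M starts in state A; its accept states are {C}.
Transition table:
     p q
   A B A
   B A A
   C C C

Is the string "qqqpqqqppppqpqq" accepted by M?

A --q--> A
A --q--> A
A --q--> A
A --p--> B
B --q--> A
A --q--> A
A --q--> A
A --p--> B
B --p--> A
A --p--> B
B --p--> A
A --q--> A
A --p--> B
B --q--> A
A --q--> A
End in state A, which is not an accepting state.

rejected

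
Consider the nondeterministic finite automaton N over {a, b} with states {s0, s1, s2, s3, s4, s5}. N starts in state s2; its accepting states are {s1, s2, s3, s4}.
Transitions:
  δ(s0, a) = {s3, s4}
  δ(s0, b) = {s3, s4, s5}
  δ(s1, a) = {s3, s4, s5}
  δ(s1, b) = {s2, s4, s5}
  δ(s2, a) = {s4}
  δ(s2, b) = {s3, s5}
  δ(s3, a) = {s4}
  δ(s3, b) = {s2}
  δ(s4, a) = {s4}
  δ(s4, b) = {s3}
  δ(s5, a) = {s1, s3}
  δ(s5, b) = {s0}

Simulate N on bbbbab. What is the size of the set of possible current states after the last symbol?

2

Start: {s2}
read b: {s3, s5}
read b: {s0, s2}
read b: {s3, s4, s5}
read b: {s0, s2, s3}
read a: {s3, s4}
read b: {s2, s3}
Final reachable set {s2, s3} has 2 states.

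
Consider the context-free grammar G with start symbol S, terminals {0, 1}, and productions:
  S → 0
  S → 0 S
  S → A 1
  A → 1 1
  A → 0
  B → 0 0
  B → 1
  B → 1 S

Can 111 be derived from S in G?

S ⇒ A1 ⇒ 111

yes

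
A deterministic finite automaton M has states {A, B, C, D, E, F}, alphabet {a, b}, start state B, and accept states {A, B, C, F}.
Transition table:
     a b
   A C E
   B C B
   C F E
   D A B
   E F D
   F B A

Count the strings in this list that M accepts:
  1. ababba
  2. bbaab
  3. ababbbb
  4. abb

3

ababba: accepted
bbaab: accepted
ababbbb: accepted
abb: rejected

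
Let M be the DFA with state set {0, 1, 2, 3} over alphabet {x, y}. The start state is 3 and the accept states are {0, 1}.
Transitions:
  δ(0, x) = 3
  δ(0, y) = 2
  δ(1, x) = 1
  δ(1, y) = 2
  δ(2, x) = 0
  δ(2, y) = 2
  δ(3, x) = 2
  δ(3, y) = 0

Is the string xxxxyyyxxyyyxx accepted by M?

rejected

3 --x--> 2
2 --x--> 0
0 --x--> 3
3 --x--> 2
2 --y--> 2
2 --y--> 2
2 --y--> 2
2 --x--> 0
0 --x--> 3
3 --y--> 0
0 --y--> 2
2 --y--> 2
2 --x--> 0
0 --x--> 3
End in state 3, which is not an accepting state.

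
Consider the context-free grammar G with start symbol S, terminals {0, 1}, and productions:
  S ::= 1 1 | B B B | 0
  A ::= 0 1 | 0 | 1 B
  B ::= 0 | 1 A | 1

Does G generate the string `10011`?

no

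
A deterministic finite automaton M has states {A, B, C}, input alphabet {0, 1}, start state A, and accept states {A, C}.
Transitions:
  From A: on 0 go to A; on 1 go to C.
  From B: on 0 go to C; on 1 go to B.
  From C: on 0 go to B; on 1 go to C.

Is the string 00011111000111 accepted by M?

rejected

A --0--> A
A --0--> A
A --0--> A
A --1--> C
C --1--> C
C --1--> C
C --1--> C
C --1--> C
C --0--> B
B --0--> C
C --0--> B
B --1--> B
B --1--> B
B --1--> B
End in state B, which is not an accepting state.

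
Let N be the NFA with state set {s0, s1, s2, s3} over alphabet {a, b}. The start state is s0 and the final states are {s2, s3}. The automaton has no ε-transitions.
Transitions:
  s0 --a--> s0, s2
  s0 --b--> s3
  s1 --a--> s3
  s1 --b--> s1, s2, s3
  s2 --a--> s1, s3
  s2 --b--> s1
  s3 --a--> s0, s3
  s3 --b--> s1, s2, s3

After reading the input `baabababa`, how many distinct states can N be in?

3

Start: {s0}
read b: {s3}
read a: {s0, s3}
read a: {s0, s2, s3}
read b: {s1, s2, s3}
read a: {s0, s1, s3}
read b: {s1, s2, s3}
read a: {s0, s1, s3}
read b: {s1, s2, s3}
read a: {s0, s1, s3}
Final reachable set {s0, s1, s3} has 3 states.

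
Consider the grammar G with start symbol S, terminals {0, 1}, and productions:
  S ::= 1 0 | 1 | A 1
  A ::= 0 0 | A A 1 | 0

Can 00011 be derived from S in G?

yes

S ⇒ A1 ⇒ AA11 ⇒ 00A11 ⇒ 00011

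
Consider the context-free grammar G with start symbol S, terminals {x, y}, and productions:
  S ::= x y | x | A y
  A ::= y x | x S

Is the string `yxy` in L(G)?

S ⇒ Ay ⇒ yxy

yes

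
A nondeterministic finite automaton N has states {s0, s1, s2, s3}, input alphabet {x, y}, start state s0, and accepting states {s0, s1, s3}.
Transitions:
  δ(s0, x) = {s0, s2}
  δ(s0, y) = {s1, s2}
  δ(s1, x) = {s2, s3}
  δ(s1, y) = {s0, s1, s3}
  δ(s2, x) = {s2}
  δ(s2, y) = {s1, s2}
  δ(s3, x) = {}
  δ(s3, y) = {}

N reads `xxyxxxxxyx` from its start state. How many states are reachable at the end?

Start: {s0}
read x: {s0, s2}
read x: {s0, s2}
read y: {s1, s2}
read x: {s2, s3}
read x: {s2}
read x: {s2}
read x: {s2}
read x: {s2}
read y: {s1, s2}
read x: {s2, s3}
Final reachable set {s2, s3} has 2 states.

2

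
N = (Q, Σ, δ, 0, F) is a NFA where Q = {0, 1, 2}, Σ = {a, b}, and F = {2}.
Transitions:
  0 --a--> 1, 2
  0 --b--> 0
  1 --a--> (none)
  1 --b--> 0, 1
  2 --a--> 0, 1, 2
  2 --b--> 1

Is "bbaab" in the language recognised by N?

Start: {0}
read b: {0}
read b: {0}
read a: {1, 2}
read a: {0, 1, 2}
read b: {0, 1}
Reachable ∩ accepting = {} — empty.

rejected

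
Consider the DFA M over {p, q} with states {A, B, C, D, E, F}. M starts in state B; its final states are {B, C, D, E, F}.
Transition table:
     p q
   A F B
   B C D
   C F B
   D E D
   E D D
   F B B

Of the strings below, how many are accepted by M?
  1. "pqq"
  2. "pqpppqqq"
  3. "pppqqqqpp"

"pqq": accepted
"pqpppqqq": accepted
"pppqqqqpp": accepted

3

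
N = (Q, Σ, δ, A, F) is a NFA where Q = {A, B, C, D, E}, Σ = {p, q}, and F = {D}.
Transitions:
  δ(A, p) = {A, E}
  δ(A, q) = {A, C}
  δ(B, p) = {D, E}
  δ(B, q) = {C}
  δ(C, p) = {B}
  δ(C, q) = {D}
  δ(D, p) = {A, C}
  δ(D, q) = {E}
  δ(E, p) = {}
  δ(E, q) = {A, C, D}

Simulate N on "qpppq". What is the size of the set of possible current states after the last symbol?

3

Start: {A}
read q: {A, C}
read p: {A, B, E}
read p: {A, D, E}
read p: {A, C, E}
read q: {A, C, D}
Final reachable set {A, C, D} has 3 states.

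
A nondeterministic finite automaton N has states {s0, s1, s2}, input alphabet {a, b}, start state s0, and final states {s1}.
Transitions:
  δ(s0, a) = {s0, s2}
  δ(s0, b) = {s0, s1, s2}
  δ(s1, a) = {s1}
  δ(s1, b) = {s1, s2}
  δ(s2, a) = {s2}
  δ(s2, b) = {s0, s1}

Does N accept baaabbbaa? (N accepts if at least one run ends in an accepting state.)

Start: {s0}
read b: {s0, s1, s2}
read a: {s0, s1, s2}
read a: {s0, s1, s2}
read a: {s0, s1, s2}
read b: {s0, s1, s2}
read b: {s0, s1, s2}
read b: {s0, s1, s2}
read a: {s0, s1, s2}
read a: {s0, s1, s2}
Reachable ∩ accepting = {s1} — nonempty.

accepted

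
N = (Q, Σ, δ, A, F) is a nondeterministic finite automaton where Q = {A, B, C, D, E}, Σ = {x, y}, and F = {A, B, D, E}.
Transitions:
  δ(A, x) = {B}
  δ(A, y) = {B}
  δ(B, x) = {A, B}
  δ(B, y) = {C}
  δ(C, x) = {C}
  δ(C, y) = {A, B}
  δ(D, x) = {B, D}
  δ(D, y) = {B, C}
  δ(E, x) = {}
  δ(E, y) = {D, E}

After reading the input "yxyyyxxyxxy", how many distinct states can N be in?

3

Start: {A}
read y: {B}
read x: {A, B}
read y: {B, C}
read y: {A, B, C}
read y: {A, B, C}
read x: {A, B, C}
read x: {A, B, C}
read y: {A, B, C}
read x: {A, B, C}
read x: {A, B, C}
read y: {A, B, C}
Final reachable set {A, B, C} has 3 states.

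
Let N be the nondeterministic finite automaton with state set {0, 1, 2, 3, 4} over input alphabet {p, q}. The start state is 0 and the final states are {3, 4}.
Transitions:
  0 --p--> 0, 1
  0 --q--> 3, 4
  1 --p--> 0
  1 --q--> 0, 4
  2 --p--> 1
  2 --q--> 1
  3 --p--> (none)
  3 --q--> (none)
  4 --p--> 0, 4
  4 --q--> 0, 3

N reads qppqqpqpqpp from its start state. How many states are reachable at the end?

Start: {0}
read q: {3, 4}
read p: {0, 4}
read p: {0, 1, 4}
read q: {0, 3, 4}
read q: {0, 3, 4}
read p: {0, 1, 4}
read q: {0, 3, 4}
read p: {0, 1, 4}
read q: {0, 3, 4}
read p: {0, 1, 4}
read p: {0, 1, 4}
Final reachable set {0, 1, 4} has 3 states.

3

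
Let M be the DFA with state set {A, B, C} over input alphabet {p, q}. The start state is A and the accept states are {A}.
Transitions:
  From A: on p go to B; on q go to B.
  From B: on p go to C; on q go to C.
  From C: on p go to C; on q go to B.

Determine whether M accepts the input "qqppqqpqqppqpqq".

A --q--> B
B --q--> C
C --p--> C
C --p--> C
C --q--> B
B --q--> C
C --p--> C
C --q--> B
B --q--> C
C --p--> C
C --p--> C
C --q--> B
B --p--> C
C --q--> B
B --q--> C
End in state C, which is not an accepting state.

rejected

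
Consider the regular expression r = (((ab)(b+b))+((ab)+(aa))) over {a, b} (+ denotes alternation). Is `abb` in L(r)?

The left alternative ((ab)(b+b)) matches abb.

yes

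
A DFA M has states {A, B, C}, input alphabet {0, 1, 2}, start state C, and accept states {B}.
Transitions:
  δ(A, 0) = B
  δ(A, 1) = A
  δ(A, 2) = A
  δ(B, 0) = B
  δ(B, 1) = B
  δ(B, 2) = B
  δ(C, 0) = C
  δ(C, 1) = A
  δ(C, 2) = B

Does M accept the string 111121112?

rejected

C --1--> A
A --1--> A
A --1--> A
A --1--> A
A --2--> A
A --1--> A
A --1--> A
A --1--> A
A --2--> A
End in state A, which is not an accepting state.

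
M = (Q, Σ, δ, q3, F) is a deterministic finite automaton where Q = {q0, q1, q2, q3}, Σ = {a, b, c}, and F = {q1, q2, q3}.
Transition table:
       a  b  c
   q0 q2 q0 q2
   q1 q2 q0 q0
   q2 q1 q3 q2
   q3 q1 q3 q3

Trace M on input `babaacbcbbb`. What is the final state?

q3

q3 --b--> q3
q3 --a--> q1
q1 --b--> q0
q0 --a--> q2
q2 --a--> q1
q1 --c--> q0
q0 --b--> q0
q0 --c--> q2
q2 --b--> q3
q3 --b--> q3
q3 --b--> q3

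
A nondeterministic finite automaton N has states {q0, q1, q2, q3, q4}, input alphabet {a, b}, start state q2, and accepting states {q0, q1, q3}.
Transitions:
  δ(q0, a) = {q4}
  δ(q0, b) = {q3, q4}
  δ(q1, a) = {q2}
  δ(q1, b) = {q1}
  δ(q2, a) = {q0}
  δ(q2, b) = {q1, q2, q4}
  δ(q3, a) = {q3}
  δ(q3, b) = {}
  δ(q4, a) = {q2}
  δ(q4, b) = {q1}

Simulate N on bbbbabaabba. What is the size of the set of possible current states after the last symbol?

Start: {q2}
read b: {q1, q2, q4}
read b: {q1, q2, q4}
read b: {q1, q2, q4}
read b: {q1, q2, q4}
read a: {q0, q2}
read b: {q1, q2, q3, q4}
read a: {q0, q2, q3}
read a: {q0, q3, q4}
read b: {q1, q3, q4}
read b: {q1}
read a: {q2}
Final reachable set {q2} has 1 state.

1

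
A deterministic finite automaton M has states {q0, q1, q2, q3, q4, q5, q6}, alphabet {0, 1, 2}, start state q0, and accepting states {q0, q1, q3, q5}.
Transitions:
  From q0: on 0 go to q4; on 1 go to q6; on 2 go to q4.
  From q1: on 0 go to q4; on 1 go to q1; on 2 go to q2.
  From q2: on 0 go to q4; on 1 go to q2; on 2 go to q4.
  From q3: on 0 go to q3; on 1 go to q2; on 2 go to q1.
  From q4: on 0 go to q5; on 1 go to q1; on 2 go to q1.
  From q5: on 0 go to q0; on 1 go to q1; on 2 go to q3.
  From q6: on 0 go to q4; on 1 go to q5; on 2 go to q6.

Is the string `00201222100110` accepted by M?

rejected

q0 --0--> q4
q4 --0--> q5
q5 --2--> q3
q3 --0--> q3
q3 --1--> q2
q2 --2--> q4
q4 --2--> q1
q1 --2--> q2
q2 --1--> q2
q2 --0--> q4
q4 --0--> q5
q5 --1--> q1
q1 --1--> q1
q1 --0--> q4
End in state q4, which is not an accepting state.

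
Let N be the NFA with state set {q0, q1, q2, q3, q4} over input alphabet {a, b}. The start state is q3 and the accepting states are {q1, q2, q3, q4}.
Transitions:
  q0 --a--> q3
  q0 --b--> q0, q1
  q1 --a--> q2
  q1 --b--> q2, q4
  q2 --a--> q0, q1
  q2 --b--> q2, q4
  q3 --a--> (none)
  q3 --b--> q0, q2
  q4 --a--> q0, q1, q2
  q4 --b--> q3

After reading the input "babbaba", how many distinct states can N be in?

4

Start: {q3}
read b: {q0, q2}
read a: {q0, q1, q3}
read b: {q0, q1, q2, q4}
read b: {q0, q1, q2, q3, q4}
read a: {q0, q1, q2, q3}
read b: {q0, q1, q2, q4}
read a: {q0, q1, q2, q3}
Final reachable set {q0, q1, q2, q3} has 4 states.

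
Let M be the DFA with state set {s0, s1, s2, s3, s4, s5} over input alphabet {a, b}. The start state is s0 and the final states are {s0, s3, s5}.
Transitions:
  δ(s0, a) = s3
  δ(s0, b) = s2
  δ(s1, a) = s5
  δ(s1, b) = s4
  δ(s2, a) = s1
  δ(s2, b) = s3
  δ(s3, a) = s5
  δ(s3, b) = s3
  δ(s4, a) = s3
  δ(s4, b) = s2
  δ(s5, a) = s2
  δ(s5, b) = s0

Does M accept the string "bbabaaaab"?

rejected

s0 --b--> s2
s2 --b--> s3
s3 --a--> s5
s5 --b--> s0
s0 --a--> s3
s3 --a--> s5
s5 --a--> s2
s2 --a--> s1
s1 --b--> s4
End in state s4, which is not an accepting state.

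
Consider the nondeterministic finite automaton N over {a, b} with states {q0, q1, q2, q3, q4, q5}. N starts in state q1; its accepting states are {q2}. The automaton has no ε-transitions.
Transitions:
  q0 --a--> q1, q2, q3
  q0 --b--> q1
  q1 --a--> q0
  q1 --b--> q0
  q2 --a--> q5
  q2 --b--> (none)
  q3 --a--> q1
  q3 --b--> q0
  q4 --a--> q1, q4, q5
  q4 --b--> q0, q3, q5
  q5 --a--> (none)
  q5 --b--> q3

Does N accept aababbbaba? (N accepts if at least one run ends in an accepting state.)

Start: {q1}
read a: {q0}
read a: {q1, q2, q3}
read b: {q0}
read a: {q1, q2, q3}
read b: {q0}
read b: {q1}
read b: {q0}
read a: {q1, q2, q3}
read b: {q0}
read a: {q1, q2, q3}
Reachable ∩ accepting = {q2} — nonempty.

accepted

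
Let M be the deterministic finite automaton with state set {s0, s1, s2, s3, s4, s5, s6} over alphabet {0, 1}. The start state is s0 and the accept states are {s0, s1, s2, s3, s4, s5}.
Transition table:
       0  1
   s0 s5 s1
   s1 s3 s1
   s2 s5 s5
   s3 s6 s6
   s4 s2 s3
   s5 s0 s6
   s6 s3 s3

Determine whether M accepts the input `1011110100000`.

rejected

s0 --1--> s1
s1 --0--> s3
s3 --1--> s6
s6 --1--> s3
s3 --1--> s6
s6 --1--> s3
s3 --0--> s6
s6 --1--> s3
s3 --0--> s6
s6 --0--> s3
s3 --0--> s6
s6 --0--> s3
s3 --0--> s6
End in state s6, which is not an accepting state.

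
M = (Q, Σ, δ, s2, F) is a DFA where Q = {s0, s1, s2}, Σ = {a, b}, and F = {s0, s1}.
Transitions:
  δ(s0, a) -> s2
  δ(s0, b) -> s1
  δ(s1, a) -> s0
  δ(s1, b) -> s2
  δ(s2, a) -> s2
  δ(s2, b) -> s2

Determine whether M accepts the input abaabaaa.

rejected

s2 --a--> s2
s2 --b--> s2
s2 --a--> s2
s2 --a--> s2
s2 --b--> s2
s2 --a--> s2
s2 --a--> s2
s2 --a--> s2
End in state s2, which is not an accepting state.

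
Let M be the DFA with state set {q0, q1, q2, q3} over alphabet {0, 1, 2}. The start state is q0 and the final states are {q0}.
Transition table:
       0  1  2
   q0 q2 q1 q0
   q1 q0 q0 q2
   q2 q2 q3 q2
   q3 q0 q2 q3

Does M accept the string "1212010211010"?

accepted

q0 --1--> q1
q1 --2--> q2
q2 --1--> q3
q3 --2--> q3
q3 --0--> q0
q0 --1--> q1
q1 --0--> q0
q0 --2--> q0
q0 --1--> q1
q1 --1--> q0
q0 --0--> q2
q2 --1--> q3
q3 --0--> q0
End in state q0, which is an accepting state.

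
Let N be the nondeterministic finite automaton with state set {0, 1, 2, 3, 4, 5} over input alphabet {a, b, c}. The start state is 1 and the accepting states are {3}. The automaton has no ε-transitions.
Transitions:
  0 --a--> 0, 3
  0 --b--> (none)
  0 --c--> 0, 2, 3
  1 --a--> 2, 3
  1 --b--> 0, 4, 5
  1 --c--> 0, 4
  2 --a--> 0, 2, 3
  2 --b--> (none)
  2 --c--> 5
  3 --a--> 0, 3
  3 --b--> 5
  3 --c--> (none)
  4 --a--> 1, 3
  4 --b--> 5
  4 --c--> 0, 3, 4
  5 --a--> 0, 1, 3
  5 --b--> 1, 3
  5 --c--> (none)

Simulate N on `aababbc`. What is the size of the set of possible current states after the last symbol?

2

Start: {1}
read a: {2, 3}
read a: {0, 2, 3}
read b: {5}
read a: {0, 1, 3}
read b: {0, 4, 5}
read b: {1, 3, 5}
read c: {0, 4}
Final reachable set {0, 4} has 2 states.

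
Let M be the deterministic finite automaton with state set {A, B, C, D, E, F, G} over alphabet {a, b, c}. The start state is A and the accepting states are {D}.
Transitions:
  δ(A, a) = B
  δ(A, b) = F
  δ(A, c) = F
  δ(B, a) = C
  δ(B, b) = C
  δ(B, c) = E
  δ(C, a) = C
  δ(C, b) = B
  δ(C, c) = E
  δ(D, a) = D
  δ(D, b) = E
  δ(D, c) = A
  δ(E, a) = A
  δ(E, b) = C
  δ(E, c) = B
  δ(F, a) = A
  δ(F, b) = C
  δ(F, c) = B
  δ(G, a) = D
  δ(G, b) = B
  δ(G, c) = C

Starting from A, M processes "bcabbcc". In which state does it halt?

B

A --b--> F
F --c--> B
B --a--> C
C --b--> B
B --b--> C
C --c--> E
E --c--> B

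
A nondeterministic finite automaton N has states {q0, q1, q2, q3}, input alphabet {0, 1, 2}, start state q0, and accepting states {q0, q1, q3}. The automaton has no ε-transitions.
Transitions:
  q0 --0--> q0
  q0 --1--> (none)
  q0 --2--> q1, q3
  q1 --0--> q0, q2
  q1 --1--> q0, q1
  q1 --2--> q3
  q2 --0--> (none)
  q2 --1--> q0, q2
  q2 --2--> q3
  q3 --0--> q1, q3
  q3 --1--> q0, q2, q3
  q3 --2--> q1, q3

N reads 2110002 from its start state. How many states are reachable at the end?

2

Start: {q0}
read 2: {q1, q3}
read 1: {q0, q1, q2, q3}
read 1: {q0, q1, q2, q3}
read 0: {q0, q1, q2, q3}
read 0: {q0, q1, q2, q3}
read 0: {q0, q1, q2, q3}
read 2: {q1, q3}
Final reachable set {q1, q3} has 2 states.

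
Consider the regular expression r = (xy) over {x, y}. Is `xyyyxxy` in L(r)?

No split of xyyyxxy into u·v has x matching u and y matching v.

no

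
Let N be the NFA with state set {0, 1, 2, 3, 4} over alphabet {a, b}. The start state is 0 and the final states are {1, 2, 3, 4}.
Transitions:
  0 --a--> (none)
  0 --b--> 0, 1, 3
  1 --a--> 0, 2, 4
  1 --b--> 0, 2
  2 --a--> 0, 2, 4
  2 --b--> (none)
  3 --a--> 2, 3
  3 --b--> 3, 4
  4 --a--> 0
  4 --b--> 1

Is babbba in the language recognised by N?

accepted

Start: {0}
read b: {0, 1, 3}
read a: {0, 2, 3, 4}
read b: {0, 1, 3, 4}
read b: {0, 1, 2, 3, 4}
read b: {0, 1, 2, 3, 4}
read a: {0, 2, 3, 4}
Reachable ∩ accepting = {2, 3, 4} — nonempty.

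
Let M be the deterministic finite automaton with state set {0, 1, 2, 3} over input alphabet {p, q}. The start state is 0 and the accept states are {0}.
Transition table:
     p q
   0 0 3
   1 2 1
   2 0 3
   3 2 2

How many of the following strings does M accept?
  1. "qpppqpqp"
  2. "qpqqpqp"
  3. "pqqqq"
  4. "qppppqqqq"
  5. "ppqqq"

"qpppqpqp": rejected
"qpqqpqp": rejected
"pqqqq": rejected
"qppppqqqq": rejected
"ppqqq": rejected

0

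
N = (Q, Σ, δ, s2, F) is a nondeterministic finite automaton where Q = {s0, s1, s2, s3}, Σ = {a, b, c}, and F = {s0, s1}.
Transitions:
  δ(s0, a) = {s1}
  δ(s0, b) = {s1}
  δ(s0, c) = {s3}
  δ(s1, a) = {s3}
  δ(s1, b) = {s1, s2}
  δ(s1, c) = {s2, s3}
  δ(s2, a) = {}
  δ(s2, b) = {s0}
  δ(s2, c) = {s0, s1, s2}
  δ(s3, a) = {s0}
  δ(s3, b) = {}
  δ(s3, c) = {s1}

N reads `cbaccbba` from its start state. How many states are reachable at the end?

Start: {s2}
read c: {s0, s1, s2}
read b: {s0, s1, s2}
read a: {s1, s3}
read c: {s1, s2, s3}
read c: {s0, s1, s2, s3}
read b: {s0, s1, s2}
read b: {s0, s1, s2}
read a: {s1, s3}
Final reachable set {s1, s3} has 2 states.

2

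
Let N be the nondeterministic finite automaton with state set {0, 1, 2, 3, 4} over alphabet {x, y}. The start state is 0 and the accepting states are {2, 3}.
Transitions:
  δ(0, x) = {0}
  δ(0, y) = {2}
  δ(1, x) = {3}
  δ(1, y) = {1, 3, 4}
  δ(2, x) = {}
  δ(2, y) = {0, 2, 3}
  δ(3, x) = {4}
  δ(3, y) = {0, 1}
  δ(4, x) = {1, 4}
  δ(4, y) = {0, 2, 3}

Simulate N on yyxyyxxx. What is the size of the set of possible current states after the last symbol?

Start: {0}
read y: {2}
read y: {0, 2, 3}
read x: {0, 4}
read y: {0, 2, 3}
read y: {0, 1, 2, 3}
read x: {0, 3, 4}
read x: {0, 1, 4}
read x: {0, 1, 3, 4}
Final reachable set {0, 1, 3, 4} has 4 states.

4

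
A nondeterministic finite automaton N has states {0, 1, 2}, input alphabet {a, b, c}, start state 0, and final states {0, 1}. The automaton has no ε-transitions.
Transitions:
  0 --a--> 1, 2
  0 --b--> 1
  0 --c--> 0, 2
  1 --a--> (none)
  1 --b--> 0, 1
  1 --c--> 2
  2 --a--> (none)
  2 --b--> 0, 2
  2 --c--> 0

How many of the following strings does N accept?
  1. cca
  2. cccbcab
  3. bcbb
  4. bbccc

4

cca: accepted
cccbcab: accepted
bcbb: accepted
bbccc: accepted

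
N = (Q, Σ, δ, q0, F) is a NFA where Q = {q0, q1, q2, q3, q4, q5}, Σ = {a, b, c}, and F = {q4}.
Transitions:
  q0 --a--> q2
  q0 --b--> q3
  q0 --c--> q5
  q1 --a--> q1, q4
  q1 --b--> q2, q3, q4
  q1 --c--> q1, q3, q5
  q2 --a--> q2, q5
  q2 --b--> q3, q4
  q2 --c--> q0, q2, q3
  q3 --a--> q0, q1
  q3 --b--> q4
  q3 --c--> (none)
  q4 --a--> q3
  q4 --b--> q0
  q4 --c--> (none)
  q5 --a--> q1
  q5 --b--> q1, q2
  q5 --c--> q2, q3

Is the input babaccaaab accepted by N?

accepted

Start: {q0}
read b: {q3}
read a: {q0, q1}
read b: {q2, q3, q4}
read a: {q0, q1, q2, q3, q5}
read c: {q0, q1, q2, q3, q5}
read c: {q0, q1, q2, q3, q5}
read a: {q0, q1, q2, q4, q5}
read a: {q1, q2, q3, q4, q5}
read a: {q0, q1, q2, q3, q4, q5}
read b: {q0, q1, q2, q3, q4}
Reachable ∩ accepting = {q4} — nonempty.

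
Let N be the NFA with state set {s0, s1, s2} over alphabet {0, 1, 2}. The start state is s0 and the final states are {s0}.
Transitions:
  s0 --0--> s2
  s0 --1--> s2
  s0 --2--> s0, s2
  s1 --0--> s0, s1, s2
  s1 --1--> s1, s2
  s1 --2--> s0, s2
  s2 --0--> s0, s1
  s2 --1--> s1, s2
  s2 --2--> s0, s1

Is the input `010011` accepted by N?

Start: {s0}
read 0: {s2}
read 1: {s1, s2}
read 0: {s0, s1, s2}
read 0: {s0, s1, s2}
read 1: {s1, s2}
read 1: {s1, s2}
Reachable ∩ accepting = {} — empty.

rejected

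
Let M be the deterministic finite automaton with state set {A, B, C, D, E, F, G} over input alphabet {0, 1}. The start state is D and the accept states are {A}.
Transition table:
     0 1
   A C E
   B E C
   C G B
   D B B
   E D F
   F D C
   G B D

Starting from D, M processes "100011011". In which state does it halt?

C

D --1--> B
B --0--> E
E --0--> D
D --0--> B
B --1--> C
C --1--> B
B --0--> E
E --1--> F
F --1--> C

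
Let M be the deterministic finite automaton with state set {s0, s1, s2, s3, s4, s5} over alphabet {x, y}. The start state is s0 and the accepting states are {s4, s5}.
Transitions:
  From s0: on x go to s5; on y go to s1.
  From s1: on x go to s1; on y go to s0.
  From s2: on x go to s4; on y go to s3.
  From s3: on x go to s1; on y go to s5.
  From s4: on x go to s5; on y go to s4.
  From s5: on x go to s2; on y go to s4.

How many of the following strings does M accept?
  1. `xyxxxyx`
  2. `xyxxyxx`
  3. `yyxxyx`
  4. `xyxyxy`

`xyxxxyx`: accepted
`xyxxyxx`: rejected
`yyxxyx`: rejected
`xyxyxy`: accepted

2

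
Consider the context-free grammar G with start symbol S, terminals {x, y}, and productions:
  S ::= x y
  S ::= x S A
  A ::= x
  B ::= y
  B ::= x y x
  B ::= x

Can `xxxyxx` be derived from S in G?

yes

S ⇒ xSA ⇒ xxSAA ⇒ xxxyAA ⇒ xxxyxA ⇒ xxxyxx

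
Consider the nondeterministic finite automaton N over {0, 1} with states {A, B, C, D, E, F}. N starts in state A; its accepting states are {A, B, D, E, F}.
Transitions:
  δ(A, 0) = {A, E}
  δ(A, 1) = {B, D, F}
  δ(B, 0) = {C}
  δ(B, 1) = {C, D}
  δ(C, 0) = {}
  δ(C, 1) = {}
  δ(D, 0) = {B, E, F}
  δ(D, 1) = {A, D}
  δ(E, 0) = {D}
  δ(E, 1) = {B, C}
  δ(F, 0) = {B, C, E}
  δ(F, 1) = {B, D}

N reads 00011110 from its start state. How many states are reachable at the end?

Start: {A}
read 0: {A, E}
read 0: {A, D, E}
read 0: {A, B, D, E, F}
read 1: {A, B, C, D, F}
read 1: {A, B, C, D, F}
read 1: {A, B, C, D, F}
read 1: {A, B, C, D, F}
read 0: {A, B, C, E, F}
Final reachable set {A, B, C, E, F} has 5 states.

5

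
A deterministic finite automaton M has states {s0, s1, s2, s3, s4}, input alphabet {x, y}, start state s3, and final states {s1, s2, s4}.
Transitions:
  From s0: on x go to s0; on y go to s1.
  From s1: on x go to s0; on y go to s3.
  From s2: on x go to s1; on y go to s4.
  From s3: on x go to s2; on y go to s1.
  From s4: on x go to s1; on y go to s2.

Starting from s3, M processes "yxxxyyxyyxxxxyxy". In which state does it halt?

s3 --y--> s1
s1 --x--> s0
s0 --x--> s0
s0 --x--> s0
s0 --y--> s1
s1 --y--> s3
s3 --x--> s2
s2 --y--> s4
s4 --y--> s2
s2 --x--> s1
s1 --x--> s0
s0 --x--> s0
s0 --x--> s0
s0 --y--> s1
s1 --x--> s0
s0 --y--> s1

s1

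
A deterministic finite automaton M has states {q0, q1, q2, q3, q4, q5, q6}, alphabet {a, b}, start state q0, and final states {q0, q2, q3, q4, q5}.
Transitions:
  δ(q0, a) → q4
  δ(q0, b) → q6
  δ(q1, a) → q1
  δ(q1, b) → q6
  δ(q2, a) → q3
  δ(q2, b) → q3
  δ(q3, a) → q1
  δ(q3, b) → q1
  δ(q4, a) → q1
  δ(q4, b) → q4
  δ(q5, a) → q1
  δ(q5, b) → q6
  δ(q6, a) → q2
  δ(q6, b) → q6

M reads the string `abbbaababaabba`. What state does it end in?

q0 --a--> q4
q4 --b--> q4
q4 --b--> q4
q4 --b--> q4
q4 --a--> q1
q1 --a--> q1
q1 --b--> q6
q6 --a--> q2
q2 --b--> q3
q3 --a--> q1
q1 --a--> q1
q1 --b--> q6
q6 --b--> q6
q6 --a--> q2

q2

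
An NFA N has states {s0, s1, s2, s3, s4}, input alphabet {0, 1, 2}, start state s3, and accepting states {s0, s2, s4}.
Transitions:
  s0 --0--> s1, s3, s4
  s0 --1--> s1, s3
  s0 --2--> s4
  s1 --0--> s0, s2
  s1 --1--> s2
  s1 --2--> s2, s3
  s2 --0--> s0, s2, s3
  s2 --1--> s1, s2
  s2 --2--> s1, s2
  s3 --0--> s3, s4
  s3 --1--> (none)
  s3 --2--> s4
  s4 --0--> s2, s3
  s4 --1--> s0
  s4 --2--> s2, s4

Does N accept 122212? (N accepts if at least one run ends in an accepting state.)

rejected

Start: {s3}
read 1: {}
The reachable set is empty and stays empty for the remaining 5 symbols.
Reachable ∩ accepting = {} — empty.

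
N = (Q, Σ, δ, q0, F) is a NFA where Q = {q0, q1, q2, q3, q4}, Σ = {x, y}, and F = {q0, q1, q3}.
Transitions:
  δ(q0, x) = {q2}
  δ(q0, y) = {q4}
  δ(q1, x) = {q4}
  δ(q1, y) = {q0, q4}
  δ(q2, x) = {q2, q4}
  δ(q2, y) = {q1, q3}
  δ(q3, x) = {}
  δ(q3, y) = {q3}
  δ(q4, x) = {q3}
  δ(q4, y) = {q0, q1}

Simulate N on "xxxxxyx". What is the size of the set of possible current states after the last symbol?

2

Start: {q0}
read x: {q2}
read x: {q2, q4}
read x: {q2, q3, q4}
read x: {q2, q3, q4}
read x: {q2, q3, q4}
read y: {q0, q1, q3}
read x: {q2, q4}
Final reachable set {q2, q4} has 2 states.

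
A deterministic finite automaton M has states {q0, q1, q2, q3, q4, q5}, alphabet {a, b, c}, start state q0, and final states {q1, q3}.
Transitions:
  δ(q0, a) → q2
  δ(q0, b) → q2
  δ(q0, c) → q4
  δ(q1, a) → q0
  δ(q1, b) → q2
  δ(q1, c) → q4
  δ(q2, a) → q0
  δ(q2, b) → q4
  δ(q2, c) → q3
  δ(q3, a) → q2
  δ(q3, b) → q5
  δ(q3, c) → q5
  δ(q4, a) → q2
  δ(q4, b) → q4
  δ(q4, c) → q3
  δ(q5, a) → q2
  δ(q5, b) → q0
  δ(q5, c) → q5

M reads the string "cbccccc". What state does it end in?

q0 --c--> q4
q4 --b--> q4
q4 --c--> q3
q3 --c--> q5
q5 --c--> q5
q5 --c--> q5
q5 --c--> q5

q5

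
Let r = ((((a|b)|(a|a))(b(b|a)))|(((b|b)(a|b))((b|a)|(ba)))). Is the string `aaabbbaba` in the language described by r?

Neither (((a|b)|(a|a))(b(b|a))) nor (((b|b)(a|b))((b|a)|(ba))) matches aaabbbaba.

no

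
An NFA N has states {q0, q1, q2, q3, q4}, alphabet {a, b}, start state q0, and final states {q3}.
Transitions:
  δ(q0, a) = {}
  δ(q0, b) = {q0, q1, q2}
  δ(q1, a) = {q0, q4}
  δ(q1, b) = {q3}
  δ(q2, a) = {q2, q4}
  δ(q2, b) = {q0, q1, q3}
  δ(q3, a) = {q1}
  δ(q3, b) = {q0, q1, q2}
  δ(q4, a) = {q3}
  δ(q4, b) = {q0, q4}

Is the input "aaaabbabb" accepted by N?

rejected

Start: {q0}
read a: {}
The reachable set is empty and stays empty for the remaining 8 symbols.
Reachable ∩ accepting = {} — empty.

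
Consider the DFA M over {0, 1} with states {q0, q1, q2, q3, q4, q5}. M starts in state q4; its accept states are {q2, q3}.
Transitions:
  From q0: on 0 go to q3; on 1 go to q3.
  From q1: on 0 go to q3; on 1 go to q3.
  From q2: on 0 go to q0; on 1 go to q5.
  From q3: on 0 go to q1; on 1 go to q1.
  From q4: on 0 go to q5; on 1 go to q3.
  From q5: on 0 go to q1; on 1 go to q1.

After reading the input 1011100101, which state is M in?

q1

q4 --1--> q3
q3 --0--> q1
q1 --1--> q3
q3 --1--> q1
q1 --1--> q3
q3 --0--> q1
q1 --0--> q3
q3 --1--> q1
q1 --0--> q3
q3 --1--> q1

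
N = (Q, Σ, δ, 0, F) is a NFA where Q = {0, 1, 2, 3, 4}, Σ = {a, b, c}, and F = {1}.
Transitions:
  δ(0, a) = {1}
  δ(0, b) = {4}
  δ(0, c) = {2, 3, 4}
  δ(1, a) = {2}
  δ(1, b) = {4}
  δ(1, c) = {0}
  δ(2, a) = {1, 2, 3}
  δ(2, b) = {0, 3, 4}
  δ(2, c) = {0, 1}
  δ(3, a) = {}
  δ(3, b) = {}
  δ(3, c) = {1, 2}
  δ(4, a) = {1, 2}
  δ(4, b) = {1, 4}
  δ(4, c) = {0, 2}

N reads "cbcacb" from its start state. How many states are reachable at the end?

3

Start: {0}
read c: {2, 3, 4}
read b: {0, 1, 3, 4}
read c: {0, 1, 2, 3, 4}
read a: {1, 2, 3}
read c: {0, 1, 2}
read b: {0, 3, 4}
Final reachable set {0, 3, 4} has 3 states.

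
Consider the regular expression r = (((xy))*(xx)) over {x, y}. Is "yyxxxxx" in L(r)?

No split of yyxxxxx into u·v has ((xy))* matching u and (xx) matching v.

no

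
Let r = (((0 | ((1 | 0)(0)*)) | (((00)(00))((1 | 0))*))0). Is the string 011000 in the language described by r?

no

No split of 011000 into u·v has ((0|((1|0)(0)*))|(((00)(00))((1|0))*)) matching u and 0 matching v.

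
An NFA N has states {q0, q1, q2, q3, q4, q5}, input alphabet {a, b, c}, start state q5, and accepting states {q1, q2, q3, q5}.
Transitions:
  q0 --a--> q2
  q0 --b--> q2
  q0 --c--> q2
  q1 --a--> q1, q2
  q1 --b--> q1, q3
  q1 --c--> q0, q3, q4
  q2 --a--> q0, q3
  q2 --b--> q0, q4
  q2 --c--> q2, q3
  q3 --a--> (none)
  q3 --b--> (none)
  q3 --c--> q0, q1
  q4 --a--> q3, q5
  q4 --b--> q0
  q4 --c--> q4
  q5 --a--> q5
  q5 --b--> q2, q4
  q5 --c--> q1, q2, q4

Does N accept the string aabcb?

Start: {q5}
read a: {q5}
read a: {q5}
read b: {q2, q4}
read c: {q2, q3, q4}
read b: {q0, q4}
Reachable ∩ accepting = {} — empty.

rejected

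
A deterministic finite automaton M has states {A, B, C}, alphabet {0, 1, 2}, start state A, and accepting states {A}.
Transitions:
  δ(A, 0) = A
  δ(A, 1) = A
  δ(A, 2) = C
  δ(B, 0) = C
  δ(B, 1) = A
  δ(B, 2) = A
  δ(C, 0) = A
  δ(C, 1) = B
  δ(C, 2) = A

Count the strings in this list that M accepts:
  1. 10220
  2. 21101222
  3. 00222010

2

10220: accepted
21101222: rejected
00222010: accepted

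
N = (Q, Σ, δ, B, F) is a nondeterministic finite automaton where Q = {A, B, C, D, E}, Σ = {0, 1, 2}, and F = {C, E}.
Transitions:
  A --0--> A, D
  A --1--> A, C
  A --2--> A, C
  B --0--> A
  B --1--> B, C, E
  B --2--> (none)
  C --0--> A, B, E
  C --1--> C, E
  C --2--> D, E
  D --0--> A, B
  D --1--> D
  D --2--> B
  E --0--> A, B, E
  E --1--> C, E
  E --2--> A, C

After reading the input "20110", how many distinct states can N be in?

Start: {B}
read 2: {}
The reachable set is empty and stays empty for the remaining 4 symbols.
Final reachable set {} has 0 states.

0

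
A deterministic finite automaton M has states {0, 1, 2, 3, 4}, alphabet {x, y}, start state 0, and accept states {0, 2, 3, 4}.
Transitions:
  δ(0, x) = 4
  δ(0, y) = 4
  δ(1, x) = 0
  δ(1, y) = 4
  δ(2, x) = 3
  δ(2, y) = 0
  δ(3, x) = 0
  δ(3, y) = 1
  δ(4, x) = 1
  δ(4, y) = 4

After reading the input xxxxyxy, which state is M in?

4

0 --x--> 4
4 --x--> 1
1 --x--> 0
0 --x--> 4
4 --y--> 4
4 --x--> 1
1 --y--> 4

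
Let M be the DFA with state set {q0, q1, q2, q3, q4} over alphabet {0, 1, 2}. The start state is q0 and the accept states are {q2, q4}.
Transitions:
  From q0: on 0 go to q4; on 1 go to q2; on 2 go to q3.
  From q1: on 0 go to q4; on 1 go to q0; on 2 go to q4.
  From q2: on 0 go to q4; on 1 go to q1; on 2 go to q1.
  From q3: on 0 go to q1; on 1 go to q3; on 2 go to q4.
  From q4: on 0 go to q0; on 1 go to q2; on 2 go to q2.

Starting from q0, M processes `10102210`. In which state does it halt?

q0 --1--> q2
q2 --0--> q4
q4 --1--> q2
q2 --0--> q4
q4 --2--> q2
q2 --2--> q1
q1 --1--> q0
q0 --0--> q4

q4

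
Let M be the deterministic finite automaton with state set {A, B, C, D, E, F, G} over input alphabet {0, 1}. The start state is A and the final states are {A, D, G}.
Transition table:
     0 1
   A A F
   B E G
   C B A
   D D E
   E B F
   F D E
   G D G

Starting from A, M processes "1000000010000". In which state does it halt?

E

A --1--> F
F --0--> D
D --0--> D
D --0--> D
D --0--> D
D --0--> D
D --0--> D
D --0--> D
D --1--> E
E --0--> B
B --0--> E
E --0--> B
B --0--> E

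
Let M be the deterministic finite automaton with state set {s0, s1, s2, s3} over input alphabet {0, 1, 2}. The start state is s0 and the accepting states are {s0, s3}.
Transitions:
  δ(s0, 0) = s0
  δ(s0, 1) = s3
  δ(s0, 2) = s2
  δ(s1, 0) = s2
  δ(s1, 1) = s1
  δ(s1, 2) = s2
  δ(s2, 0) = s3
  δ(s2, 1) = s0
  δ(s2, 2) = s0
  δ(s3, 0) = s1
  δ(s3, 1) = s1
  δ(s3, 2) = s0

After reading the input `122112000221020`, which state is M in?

s0 --1--> s3
s3 --2--> s0
s0 --2--> s2
s2 --1--> s0
s0 --1--> s3
s3 --2--> s0
s0 --0--> s0
s0 --0--> s0
s0 --0--> s0
s0 --2--> s2
s2 --2--> s0
s0 --1--> s3
s3 --0--> s1
s1 --2--> s2
s2 --0--> s3

s3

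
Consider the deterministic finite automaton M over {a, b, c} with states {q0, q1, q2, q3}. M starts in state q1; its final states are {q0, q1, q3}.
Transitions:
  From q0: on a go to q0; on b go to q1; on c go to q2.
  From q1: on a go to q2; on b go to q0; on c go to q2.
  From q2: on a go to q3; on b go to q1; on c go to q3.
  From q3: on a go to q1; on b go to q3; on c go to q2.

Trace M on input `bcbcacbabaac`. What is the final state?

q2

q1 --b--> q0
q0 --c--> q2
q2 --b--> q1
q1 --c--> q2
q2 --a--> q3
q3 --c--> q2
q2 --b--> q1
q1 --a--> q2
q2 --b--> q1
q1 --a--> q2
q2 --a--> q3
q3 --c--> q2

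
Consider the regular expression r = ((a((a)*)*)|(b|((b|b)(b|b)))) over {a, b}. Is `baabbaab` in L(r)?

no

Neither (a((a)*)*) nor (b|((b|b)(b|b))) matches baabbaab.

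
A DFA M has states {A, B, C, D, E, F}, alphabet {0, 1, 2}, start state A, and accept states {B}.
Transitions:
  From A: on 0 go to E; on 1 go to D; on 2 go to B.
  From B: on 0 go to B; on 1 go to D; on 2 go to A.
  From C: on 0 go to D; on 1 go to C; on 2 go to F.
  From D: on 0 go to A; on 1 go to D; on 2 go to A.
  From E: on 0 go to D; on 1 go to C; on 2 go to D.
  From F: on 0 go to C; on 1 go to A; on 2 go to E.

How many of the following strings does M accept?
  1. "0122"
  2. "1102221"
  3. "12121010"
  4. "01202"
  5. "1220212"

0

"0122": rejected
"1102221": rejected
"12121010": rejected
"01202": rejected
"1220212": rejected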